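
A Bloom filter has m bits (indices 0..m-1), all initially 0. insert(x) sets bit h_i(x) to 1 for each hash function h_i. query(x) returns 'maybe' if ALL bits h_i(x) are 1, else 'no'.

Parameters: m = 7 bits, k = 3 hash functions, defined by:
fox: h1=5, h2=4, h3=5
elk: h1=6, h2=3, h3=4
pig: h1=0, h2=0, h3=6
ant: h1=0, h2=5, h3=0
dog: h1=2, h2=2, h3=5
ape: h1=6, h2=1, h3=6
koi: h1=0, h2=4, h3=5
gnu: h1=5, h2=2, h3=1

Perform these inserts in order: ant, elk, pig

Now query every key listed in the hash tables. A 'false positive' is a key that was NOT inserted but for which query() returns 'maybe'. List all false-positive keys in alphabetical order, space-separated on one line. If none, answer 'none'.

Answer: fox koi

Derivation:
Start: bits=0000000
After insert 'ant': sets bits 0 5 -> bits=1000010
After insert 'elk': sets bits 3 4 6 -> bits=1001111
After insert 'pig': sets bits 0 6 -> bits=1001111
Not inserted: ape dog fox gnu koi — query each against bits=1001111:
query ape: checks bit1=0, bit6=1 (has a 0) -> no => not a false positive
query dog: checks bit2=0, bit5=1 (has a 0) -> no => not a false positive
query fox: checks bit4=1, bit5=1 (all 1) -> maybe => FALSE POSITIVE
query gnu: checks bit1=0, bit2=0, bit5=1 (has a 0) -> no => not a false positive
query koi: checks bit0=1, bit4=1, bit5=1 (all 1) -> maybe => FALSE POSITIVE
False positives (alphabetical): fox koi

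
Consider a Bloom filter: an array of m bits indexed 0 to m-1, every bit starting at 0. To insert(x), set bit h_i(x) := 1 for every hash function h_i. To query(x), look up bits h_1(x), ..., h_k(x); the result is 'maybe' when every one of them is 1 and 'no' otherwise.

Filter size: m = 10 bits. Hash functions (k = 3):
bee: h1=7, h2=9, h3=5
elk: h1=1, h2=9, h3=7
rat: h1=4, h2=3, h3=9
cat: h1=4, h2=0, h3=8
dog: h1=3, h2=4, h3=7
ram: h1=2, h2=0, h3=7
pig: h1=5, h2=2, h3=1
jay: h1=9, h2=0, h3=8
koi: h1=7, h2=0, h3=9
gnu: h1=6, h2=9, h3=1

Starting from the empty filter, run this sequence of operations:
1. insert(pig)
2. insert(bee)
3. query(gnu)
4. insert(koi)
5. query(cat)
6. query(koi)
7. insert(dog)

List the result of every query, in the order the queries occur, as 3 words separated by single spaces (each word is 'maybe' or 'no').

Answer: no no maybe

Derivation:
Start: bits=0000000000
Op 1: insert pig -> sets bits 1 2 5 -> bits=0110010000
Op 2: insert bee -> sets bits 5 7 9 -> bits=0110010101
Op 3: query gnu -> checks bit1=1, bit6=0, bit9=1 (has a 0) -> no
Op 4: insert koi -> sets bits 0 7 9 -> bits=1110010101
Op 5: query cat -> checks bit0=1, bit4=0, bit8=0 (has a 0) -> no
Op 6: query koi -> checks bit0=1, bit7=1, bit9=1 (all 1) -> maybe
Op 7: insert dog -> sets bits 3 4 7 -> bits=1111110101
Query results in order: no no maybe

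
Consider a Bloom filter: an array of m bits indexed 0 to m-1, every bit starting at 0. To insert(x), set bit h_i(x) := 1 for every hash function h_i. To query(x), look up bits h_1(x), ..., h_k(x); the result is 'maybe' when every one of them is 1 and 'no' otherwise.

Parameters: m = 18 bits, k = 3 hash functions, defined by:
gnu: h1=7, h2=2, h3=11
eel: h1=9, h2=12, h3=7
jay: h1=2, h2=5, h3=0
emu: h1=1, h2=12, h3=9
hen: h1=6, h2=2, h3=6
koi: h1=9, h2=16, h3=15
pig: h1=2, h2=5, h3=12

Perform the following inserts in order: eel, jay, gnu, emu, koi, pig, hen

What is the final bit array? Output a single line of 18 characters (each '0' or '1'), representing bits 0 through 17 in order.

Start: bits=000000000000000000
After insert 'eel': sets bits 7 9 12 -> bits=000000010100100000
After insert 'jay': sets bits 0 2 5 -> bits=101001010100100000
After insert 'gnu': sets bits 2 7 11 -> bits=101001010101100000
After insert 'emu': sets bits 1 9 12 -> bits=111001010101100000
After insert 'koi': sets bits 9 15 16 -> bits=111001010101100110
After insert 'pig': sets bits 2 5 12 -> bits=111001010101100110
After insert 'hen': sets bits 2 6 -> bits=111001110101100110

Answer: 111001110101100110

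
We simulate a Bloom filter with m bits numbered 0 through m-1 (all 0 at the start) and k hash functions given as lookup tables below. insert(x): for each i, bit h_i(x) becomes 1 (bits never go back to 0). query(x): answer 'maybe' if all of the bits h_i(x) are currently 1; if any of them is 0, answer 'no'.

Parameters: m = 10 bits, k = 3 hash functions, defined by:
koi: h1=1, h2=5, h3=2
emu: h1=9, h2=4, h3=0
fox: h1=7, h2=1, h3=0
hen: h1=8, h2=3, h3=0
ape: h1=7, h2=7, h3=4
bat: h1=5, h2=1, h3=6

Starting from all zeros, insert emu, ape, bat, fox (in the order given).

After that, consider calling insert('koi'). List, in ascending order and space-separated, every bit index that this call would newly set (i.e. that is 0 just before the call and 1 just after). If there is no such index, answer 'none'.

Start: bits=0000000000
After insert 'emu': sets bits 0 4 9 -> bits=1000100001
After insert 'ape': sets bits 4 7 -> bits=1000100101
After insert 'bat': sets bits 1 5 6 -> bits=1100111101
After insert 'fox': sets bits 0 1 7 -> bits=1100111101
insert 'koi' would touch bits 1 2 5; currently bit1=1, bit2=0, bit5=1
Bits that are 0 among those (would change 0->1): 2

Answer: 2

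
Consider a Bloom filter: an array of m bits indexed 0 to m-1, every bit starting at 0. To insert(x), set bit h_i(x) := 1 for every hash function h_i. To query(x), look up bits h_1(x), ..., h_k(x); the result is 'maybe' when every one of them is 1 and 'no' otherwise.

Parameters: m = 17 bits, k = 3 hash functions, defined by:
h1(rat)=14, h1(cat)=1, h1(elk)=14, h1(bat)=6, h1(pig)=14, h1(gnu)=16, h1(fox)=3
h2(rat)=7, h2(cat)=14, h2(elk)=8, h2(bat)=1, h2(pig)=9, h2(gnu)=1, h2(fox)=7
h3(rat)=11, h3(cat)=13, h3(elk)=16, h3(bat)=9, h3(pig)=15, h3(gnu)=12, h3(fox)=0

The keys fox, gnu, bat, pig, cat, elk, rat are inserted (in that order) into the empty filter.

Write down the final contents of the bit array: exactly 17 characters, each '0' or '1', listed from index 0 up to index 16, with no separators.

Answer: 11010011110111111

Derivation:
Start: bits=00000000000000000
After insert 'fox': sets bits 0 3 7 -> bits=10010001000000000
After insert 'gnu': sets bits 1 12 16 -> bits=11010001000010001
After insert 'bat': sets bits 1 6 9 -> bits=11010011010010001
After insert 'pig': sets bits 9 14 15 -> bits=11010011010010111
After insert 'cat': sets bits 1 13 14 -> bits=11010011010011111
After insert 'elk': sets bits 8 14 16 -> bits=11010011110011111
After insert 'rat': sets bits 7 11 14 -> bits=11010011110111111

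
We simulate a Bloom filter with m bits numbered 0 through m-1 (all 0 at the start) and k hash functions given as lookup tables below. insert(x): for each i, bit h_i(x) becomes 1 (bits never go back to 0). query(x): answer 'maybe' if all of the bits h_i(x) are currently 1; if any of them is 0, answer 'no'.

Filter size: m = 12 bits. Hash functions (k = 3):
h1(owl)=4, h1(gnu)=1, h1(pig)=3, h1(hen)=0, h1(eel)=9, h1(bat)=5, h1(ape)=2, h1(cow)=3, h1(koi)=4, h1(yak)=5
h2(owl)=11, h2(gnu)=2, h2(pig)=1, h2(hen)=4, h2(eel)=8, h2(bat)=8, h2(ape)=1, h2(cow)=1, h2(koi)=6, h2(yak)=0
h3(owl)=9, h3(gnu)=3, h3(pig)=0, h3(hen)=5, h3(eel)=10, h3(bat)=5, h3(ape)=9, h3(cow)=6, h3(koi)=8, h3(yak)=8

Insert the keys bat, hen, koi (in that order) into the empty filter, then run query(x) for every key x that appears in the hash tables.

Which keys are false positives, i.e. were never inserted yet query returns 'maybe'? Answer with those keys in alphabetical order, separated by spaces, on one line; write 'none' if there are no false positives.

Start: bits=000000000000
After insert 'bat': sets bits 5 8 -> bits=000001001000
After insert 'hen': sets bits 0 4 5 -> bits=100011001000
After insert 'koi': sets bits 4 6 8 -> bits=100011101000
Not inserted: ape cow eel gnu owl pig yak — query each against bits=100011101000:
query ape: checks bit1=0, bit2=0, bit9=0 (has a 0) -> no => not a false positive
query cow: checks bit1=0, bit3=0, bit6=1 (has a 0) -> no => not a false positive
query eel: checks bit8=1, bit9=0, bit10=0 (has a 0) -> no => not a false positive
query gnu: checks bit1=0, bit2=0, bit3=0 (has a 0) -> no => not a false positive
query owl: checks bit4=1, bit9=0, bit11=0 (has a 0) -> no => not a false positive
query pig: checks bit0=1, bit1=0, bit3=0 (has a 0) -> no => not a false positive
query yak: checks bit0=1, bit5=1, bit8=1 (all 1) -> maybe => FALSE POSITIVE
False positives (alphabetical): yak

Answer: yak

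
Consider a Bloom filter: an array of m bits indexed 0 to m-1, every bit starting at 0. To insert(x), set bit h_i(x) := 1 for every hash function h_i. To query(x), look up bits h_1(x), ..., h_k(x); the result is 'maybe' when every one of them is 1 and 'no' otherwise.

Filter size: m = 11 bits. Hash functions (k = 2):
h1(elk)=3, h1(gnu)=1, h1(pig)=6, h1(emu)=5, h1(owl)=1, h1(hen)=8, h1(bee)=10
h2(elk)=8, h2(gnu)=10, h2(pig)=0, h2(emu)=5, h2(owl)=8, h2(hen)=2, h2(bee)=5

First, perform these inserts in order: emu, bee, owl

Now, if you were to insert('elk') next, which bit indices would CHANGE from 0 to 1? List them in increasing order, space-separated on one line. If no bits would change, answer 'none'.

Start: bits=00000000000
After insert 'emu': sets bits 5 -> bits=00000100000
After insert 'bee': sets bits 5 10 -> bits=00000100001
After insert 'owl': sets bits 1 8 -> bits=01000100101
insert 'elk' would touch bits 3 8; currently bit3=0, bit8=1
Bits that are 0 among those (would change 0->1): 3

Answer: 3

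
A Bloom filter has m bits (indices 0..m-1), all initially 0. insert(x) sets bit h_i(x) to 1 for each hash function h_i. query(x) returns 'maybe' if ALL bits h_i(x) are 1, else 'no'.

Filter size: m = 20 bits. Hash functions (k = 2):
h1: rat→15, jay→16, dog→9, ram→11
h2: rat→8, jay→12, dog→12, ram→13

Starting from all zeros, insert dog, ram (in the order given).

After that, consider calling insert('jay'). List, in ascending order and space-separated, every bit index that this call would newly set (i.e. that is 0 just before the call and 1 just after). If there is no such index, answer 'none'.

Start: bits=00000000000000000000
After insert 'dog': sets bits 9 12 -> bits=00000000010010000000
After insert 'ram': sets bits 11 13 -> bits=00000000010111000000
insert 'jay' would touch bits 12 16; currently bit12=1, bit16=0
Bits that are 0 among those (would change 0->1): 16

Answer: 16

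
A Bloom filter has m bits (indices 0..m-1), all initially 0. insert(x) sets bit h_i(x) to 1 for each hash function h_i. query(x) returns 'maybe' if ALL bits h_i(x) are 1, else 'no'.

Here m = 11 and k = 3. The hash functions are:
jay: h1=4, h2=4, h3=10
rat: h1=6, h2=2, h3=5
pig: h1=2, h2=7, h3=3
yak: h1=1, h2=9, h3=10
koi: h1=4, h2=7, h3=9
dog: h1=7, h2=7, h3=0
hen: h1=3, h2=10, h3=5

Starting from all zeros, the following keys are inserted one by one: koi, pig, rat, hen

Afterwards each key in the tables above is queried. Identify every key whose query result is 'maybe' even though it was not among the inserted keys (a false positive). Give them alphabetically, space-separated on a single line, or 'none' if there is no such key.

Start: bits=00000000000
After insert 'koi': sets bits 4 7 9 -> bits=00001001010
After insert 'pig': sets bits 2 3 7 -> bits=00111001010
After insert 'rat': sets bits 2 5 6 -> bits=00111111010
After insert 'hen': sets bits 3 5 10 -> bits=00111111011
Not inserted: dog jay yak — query each against bits=00111111011:
query dog: checks bit0=0, bit7=1 (has a 0) -> no => not a false positive
query jay: checks bit4=1, bit10=1 (all 1) -> maybe => FALSE POSITIVE
query yak: checks bit1=0, bit9=1, bit10=1 (has a 0) -> no => not a false positive
False positives (alphabetical): jay

Answer: jay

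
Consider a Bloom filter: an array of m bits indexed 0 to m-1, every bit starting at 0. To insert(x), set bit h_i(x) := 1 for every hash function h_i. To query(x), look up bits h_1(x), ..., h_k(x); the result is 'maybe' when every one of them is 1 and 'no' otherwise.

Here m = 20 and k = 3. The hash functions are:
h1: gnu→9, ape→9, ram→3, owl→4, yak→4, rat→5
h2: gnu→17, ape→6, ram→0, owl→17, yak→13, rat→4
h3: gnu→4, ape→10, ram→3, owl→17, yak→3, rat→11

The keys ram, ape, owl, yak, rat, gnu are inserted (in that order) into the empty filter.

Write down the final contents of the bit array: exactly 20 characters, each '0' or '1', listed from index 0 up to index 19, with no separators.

Answer: 10011110011101000100

Derivation:
Start: bits=00000000000000000000
After insert 'ram': sets bits 0 3 -> bits=10010000000000000000
After insert 'ape': sets bits 6 9 10 -> bits=10010010011000000000
After insert 'owl': sets bits 4 17 -> bits=10011010011000000100
After insert 'yak': sets bits 3 4 13 -> bits=10011010011001000100
After insert 'rat': sets bits 4 5 11 -> bits=10011110011101000100
After insert 'gnu': sets bits 4 9 17 -> bits=10011110011101000100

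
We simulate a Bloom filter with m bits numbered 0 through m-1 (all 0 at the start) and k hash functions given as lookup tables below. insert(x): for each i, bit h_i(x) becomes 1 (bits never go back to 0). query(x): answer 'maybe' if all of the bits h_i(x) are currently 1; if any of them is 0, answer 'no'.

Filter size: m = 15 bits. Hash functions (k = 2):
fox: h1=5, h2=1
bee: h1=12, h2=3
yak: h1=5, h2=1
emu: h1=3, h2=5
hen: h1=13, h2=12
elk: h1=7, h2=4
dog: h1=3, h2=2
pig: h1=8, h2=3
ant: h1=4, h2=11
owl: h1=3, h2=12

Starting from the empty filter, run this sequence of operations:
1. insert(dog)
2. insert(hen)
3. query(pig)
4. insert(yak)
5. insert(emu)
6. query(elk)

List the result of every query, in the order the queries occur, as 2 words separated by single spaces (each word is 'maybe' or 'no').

Start: bits=000000000000000
Op 1: insert dog -> sets bits 2 3 -> bits=001100000000000
Op 2: insert hen -> sets bits 12 13 -> bits=001100000000110
Op 3: query pig -> checks bit3=1, bit8=0 (has a 0) -> no
Op 4: insert yak -> sets bits 1 5 -> bits=011101000000110
Op 5: insert emu -> sets bits 3 5 -> bits=011101000000110
Op 6: query elk -> checks bit4=0, bit7=0 (has a 0) -> no
Query results in order: no no

Answer: no no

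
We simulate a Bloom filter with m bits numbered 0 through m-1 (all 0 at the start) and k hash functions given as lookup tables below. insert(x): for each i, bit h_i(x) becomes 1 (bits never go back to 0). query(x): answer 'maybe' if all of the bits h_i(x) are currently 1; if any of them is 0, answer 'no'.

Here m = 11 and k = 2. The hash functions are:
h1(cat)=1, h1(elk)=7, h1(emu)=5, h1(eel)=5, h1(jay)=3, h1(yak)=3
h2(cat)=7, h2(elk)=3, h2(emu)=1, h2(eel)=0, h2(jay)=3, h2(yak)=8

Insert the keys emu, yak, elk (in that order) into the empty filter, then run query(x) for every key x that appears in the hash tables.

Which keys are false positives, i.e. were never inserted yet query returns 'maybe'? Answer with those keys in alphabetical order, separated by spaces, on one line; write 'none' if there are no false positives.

Answer: cat jay

Derivation:
Start: bits=00000000000
After insert 'emu': sets bits 1 5 -> bits=01000100000
After insert 'yak': sets bits 3 8 -> bits=01010100100
After insert 'elk': sets bits 3 7 -> bits=01010101100
Not inserted: cat eel jay — query each against bits=01010101100:
query cat: checks bit1=1, bit7=1 (all 1) -> maybe => FALSE POSITIVE
query eel: checks bit0=0, bit5=1 (has a 0) -> no => not a false positive
query jay: checks bit3=1 (all 1) -> maybe => FALSE POSITIVE
False positives (alphabetical): cat jay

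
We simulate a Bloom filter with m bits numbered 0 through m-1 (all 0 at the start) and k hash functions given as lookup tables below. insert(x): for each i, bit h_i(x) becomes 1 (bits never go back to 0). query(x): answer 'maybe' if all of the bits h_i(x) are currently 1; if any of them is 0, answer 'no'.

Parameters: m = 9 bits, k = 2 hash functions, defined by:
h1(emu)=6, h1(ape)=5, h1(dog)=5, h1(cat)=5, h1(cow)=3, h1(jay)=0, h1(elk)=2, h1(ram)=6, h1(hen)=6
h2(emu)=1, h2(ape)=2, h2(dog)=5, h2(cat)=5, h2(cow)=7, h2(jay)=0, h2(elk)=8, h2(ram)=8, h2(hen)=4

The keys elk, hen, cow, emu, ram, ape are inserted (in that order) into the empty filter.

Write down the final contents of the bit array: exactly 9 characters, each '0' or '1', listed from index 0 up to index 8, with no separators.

Answer: 011111111

Derivation:
Start: bits=000000000
After insert 'elk': sets bits 2 8 -> bits=001000001
After insert 'hen': sets bits 4 6 -> bits=001010101
After insert 'cow': sets bits 3 7 -> bits=001110111
After insert 'emu': sets bits 1 6 -> bits=011110111
After insert 'ram': sets bits 6 8 -> bits=011110111
After insert 'ape': sets bits 2 5 -> bits=011111111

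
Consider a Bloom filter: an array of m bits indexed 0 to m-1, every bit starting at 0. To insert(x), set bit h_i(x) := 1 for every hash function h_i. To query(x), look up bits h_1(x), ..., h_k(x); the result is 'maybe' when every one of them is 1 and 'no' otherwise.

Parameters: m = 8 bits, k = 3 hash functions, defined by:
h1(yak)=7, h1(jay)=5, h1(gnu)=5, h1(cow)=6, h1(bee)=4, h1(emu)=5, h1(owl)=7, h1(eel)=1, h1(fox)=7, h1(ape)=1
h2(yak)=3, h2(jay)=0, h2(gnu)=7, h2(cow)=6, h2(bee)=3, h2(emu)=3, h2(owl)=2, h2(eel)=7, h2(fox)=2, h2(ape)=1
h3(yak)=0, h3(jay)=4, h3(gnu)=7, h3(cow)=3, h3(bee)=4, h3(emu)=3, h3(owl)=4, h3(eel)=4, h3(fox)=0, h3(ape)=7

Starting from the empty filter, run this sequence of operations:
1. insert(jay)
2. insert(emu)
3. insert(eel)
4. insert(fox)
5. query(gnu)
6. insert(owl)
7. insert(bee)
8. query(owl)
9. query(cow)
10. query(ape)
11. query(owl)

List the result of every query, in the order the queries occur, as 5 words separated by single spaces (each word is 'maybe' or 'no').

Start: bits=00000000
Op 1: insert jay -> sets bits 0 4 5 -> bits=10001100
Op 2: insert emu -> sets bits 3 5 -> bits=10011100
Op 3: insert eel -> sets bits 1 4 7 -> bits=11011101
Op 4: insert fox -> sets bits 0 2 7 -> bits=11111101
Op 5: query gnu -> checks bit5=1, bit7=1 (all 1) -> maybe
Op 6: insert owl -> sets bits 2 4 7 -> bits=11111101
Op 7: insert bee -> sets bits 3 4 -> bits=11111101
Op 8: query owl -> checks bit2=1, bit4=1, bit7=1 (all 1) -> maybe
Op 9: query cow -> checks bit3=1, bit6=0 (has a 0) -> no
Op 10: query ape -> checks bit1=1, bit7=1 (all 1) -> maybe
Op 11: query owl -> checks bit2=1, bit4=1, bit7=1 (all 1) -> maybe
Query results in order: maybe maybe no maybe maybe

Answer: maybe maybe no maybe maybe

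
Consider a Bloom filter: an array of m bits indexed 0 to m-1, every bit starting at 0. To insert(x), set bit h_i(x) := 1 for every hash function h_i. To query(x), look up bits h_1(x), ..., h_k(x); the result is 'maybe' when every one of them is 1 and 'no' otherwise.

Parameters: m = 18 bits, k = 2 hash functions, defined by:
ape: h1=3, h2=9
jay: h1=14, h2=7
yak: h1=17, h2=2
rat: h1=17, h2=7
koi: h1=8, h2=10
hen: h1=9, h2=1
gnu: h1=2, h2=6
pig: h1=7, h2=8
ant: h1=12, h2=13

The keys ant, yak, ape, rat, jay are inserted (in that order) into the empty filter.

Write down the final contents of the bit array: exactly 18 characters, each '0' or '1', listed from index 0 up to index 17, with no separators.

Start: bits=000000000000000000
After insert 'ant': sets bits 12 13 -> bits=000000000000110000
After insert 'yak': sets bits 2 17 -> bits=001000000000110001
After insert 'ape': sets bits 3 9 -> bits=001100000100110001
After insert 'rat': sets bits 7 17 -> bits=001100010100110001
After insert 'jay': sets bits 7 14 -> bits=001100010100111001

Answer: 001100010100111001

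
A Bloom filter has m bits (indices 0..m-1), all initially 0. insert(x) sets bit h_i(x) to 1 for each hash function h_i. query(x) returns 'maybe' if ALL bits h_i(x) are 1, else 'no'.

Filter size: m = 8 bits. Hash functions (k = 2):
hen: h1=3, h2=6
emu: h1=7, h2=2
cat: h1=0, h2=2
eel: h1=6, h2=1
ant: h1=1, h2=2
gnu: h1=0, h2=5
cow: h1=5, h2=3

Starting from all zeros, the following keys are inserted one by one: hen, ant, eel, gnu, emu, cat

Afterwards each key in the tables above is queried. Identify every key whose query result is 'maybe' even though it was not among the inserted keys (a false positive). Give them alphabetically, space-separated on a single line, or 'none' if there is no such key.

Start: bits=00000000
After insert 'hen': sets bits 3 6 -> bits=00010010
After insert 'ant': sets bits 1 2 -> bits=01110010
After insert 'eel': sets bits 1 6 -> bits=01110010
After insert 'gnu': sets bits 0 5 -> bits=11110110
After insert 'emu': sets bits 2 7 -> bits=11110111
After insert 'cat': sets bits 0 2 -> bits=11110111
Not inserted: cow — query each against bits=11110111:
query cow: checks bit3=1, bit5=1 (all 1) -> maybe => FALSE POSITIVE
False positives (alphabetical): cow

Answer: cow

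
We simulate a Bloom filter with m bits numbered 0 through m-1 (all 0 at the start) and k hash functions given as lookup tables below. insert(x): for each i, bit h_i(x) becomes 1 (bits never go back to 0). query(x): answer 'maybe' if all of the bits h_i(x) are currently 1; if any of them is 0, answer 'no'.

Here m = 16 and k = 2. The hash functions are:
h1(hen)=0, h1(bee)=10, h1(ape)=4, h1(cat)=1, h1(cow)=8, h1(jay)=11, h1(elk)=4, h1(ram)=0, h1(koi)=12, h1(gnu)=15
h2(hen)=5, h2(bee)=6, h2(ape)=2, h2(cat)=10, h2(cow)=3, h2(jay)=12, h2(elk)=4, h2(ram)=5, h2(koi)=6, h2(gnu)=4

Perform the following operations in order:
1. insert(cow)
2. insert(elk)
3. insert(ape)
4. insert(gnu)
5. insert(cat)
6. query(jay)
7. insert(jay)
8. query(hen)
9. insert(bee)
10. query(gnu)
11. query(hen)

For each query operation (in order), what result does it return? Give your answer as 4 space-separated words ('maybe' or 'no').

Start: bits=0000000000000000
Op 1: insert cow -> sets bits 3 8 -> bits=0001000010000000
Op 2: insert elk -> sets bits 4 -> bits=0001100010000000
Op 3: insert ape -> sets bits 2 4 -> bits=0011100010000000
Op 4: insert gnu -> sets bits 4 15 -> bits=0011100010000001
Op 5: insert cat -> sets bits 1 10 -> bits=0111100010100001
Op 6: query jay -> checks bit11=0, bit12=0 (has a 0) -> no
Op 7: insert jay -> sets bits 11 12 -> bits=0111100010111001
Op 8: query hen -> checks bit0=0, bit5=0 (has a 0) -> no
Op 9: insert bee -> sets bits 6 10 -> bits=0111101010111001
Op 10: query gnu -> checks bit4=1, bit15=1 (all 1) -> maybe
Op 11: query hen -> checks bit0=0, bit5=0 (has a 0) -> no
Query results in order: no no maybe no

Answer: no no maybe no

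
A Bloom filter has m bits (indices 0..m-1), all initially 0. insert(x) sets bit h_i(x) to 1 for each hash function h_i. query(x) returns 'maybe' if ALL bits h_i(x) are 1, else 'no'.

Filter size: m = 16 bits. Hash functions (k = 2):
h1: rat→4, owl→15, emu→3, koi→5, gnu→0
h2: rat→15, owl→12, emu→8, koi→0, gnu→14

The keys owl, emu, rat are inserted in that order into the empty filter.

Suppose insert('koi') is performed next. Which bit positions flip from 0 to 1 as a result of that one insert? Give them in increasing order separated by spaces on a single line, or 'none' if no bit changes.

Start: bits=0000000000000000
After insert 'owl': sets bits 12 15 -> bits=0000000000001001
After insert 'emu': sets bits 3 8 -> bits=0001000010001001
After insert 'rat': sets bits 4 15 -> bits=0001100010001001
insert 'koi' would touch bits 0 5; currently bit0=0, bit5=0
Bits that are 0 among those (would change 0->1): 0 5

Answer: 0 5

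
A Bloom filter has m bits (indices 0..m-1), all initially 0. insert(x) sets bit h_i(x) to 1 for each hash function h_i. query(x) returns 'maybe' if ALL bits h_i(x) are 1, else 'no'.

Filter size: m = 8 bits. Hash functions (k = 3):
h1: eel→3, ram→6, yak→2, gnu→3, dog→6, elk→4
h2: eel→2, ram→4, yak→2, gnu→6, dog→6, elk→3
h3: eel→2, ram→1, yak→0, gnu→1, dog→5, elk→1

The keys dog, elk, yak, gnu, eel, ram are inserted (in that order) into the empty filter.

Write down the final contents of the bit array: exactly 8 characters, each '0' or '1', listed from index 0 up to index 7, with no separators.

Answer: 11111110

Derivation:
Start: bits=00000000
After insert 'dog': sets bits 5 6 -> bits=00000110
After insert 'elk': sets bits 1 3 4 -> bits=01011110
After insert 'yak': sets bits 0 2 -> bits=11111110
After insert 'gnu': sets bits 1 3 6 -> bits=11111110
After insert 'eel': sets bits 2 3 -> bits=11111110
After insert 'ram': sets bits 1 4 6 -> bits=11111110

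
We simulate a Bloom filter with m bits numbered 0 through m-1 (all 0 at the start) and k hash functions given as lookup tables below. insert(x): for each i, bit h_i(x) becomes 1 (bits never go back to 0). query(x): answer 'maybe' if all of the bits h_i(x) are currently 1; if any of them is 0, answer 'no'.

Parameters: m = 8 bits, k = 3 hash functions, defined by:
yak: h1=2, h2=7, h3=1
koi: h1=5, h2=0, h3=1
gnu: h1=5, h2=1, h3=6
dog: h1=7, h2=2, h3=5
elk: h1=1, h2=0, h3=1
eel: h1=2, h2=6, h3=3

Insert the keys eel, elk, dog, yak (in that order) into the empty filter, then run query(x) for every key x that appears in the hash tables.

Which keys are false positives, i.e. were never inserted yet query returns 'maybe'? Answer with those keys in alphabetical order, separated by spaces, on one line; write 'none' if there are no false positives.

Answer: gnu koi

Derivation:
Start: bits=00000000
After insert 'eel': sets bits 2 3 6 -> bits=00110010
After insert 'elk': sets bits 0 1 -> bits=11110010
After insert 'dog': sets bits 2 5 7 -> bits=11110111
After insert 'yak': sets bits 1 2 7 -> bits=11110111
Not inserted: gnu koi — query each against bits=11110111:
query gnu: checks bit1=1, bit5=1, bit6=1 (all 1) -> maybe => FALSE POSITIVE
query koi: checks bit0=1, bit1=1, bit5=1 (all 1) -> maybe => FALSE POSITIVE
False positives (alphabetical): gnu koi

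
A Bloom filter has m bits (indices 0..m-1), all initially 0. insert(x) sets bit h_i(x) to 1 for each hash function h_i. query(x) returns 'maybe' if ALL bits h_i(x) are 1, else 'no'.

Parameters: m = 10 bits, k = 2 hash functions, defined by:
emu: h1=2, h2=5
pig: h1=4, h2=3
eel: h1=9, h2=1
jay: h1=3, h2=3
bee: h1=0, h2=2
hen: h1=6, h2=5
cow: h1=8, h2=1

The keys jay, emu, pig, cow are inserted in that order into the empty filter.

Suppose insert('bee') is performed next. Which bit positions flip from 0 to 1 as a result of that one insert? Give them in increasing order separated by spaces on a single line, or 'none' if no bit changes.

Answer: 0

Derivation:
Start: bits=0000000000
After insert 'jay': sets bits 3 -> bits=0001000000
After insert 'emu': sets bits 2 5 -> bits=0011010000
After insert 'pig': sets bits 3 4 -> bits=0011110000
After insert 'cow': sets bits 1 8 -> bits=0111110010
insert 'bee' would touch bits 0 2; currently bit0=0, bit2=1
Bits that are 0 among those (would change 0->1): 0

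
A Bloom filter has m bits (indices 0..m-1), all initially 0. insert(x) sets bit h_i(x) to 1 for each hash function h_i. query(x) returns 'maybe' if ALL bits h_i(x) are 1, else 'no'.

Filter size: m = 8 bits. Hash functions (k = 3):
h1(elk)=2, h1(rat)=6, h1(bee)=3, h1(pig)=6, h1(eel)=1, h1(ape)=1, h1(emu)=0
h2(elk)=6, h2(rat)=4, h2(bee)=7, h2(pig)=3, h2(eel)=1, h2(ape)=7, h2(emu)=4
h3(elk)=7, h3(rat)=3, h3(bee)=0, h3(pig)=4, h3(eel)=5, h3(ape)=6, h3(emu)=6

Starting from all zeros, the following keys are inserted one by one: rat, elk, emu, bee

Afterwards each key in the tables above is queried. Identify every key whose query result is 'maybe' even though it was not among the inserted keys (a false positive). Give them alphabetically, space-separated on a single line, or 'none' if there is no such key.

Start: bits=00000000
After insert 'rat': sets bits 3 4 6 -> bits=00011010
After insert 'elk': sets bits 2 6 7 -> bits=00111011
After insert 'emu': sets bits 0 4 6 -> bits=10111011
After insert 'bee': sets bits 0 3 7 -> bits=10111011
Not inserted: ape eel pig — query each against bits=10111011:
query ape: checks bit1=0, bit6=1, bit7=1 (has a 0) -> no => not a false positive
query eel: checks bit1=0, bit5=0 (has a 0) -> no => not a false positive
query pig: checks bit3=1, bit4=1, bit6=1 (all 1) -> maybe => FALSE POSITIVE
False positives (alphabetical): pig

Answer: pig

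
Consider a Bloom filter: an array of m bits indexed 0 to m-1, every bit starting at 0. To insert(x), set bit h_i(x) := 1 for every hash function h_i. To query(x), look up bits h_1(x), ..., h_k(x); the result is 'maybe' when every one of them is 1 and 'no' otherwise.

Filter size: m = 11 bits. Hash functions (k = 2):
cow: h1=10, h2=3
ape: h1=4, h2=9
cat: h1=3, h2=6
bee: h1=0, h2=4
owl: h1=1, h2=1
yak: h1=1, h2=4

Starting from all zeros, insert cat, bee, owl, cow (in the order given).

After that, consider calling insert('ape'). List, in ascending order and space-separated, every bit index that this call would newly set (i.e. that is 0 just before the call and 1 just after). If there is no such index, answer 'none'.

Start: bits=00000000000
After insert 'cat': sets bits 3 6 -> bits=00010010000
After insert 'bee': sets bits 0 4 -> bits=10011010000
After insert 'owl': sets bits 1 -> bits=11011010000
After insert 'cow': sets bits 3 10 -> bits=11011010001
insert 'ape' would touch bits 4 9; currently bit4=1, bit9=0
Bits that are 0 among those (would change 0->1): 9

Answer: 9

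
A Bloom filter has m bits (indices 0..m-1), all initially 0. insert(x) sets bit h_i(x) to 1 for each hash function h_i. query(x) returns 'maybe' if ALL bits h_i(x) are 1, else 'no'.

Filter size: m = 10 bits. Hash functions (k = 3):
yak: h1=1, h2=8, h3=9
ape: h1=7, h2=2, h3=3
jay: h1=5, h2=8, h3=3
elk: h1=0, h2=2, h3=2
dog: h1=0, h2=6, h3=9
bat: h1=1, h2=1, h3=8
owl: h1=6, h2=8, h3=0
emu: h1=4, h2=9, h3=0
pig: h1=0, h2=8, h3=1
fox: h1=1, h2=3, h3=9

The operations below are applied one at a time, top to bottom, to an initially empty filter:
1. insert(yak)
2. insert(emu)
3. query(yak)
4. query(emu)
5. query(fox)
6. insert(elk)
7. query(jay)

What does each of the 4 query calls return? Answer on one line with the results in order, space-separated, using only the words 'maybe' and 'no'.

Start: bits=0000000000
Op 1: insert yak -> sets bits 1 8 9 -> bits=0100000011
Op 2: insert emu -> sets bits 0 4 9 -> bits=1100100011
Op 3: query yak -> checks bit1=1, bit8=1, bit9=1 (all 1) -> maybe
Op 4: query emu -> checks bit0=1, bit4=1, bit9=1 (all 1) -> maybe
Op 5: query fox -> checks bit1=1, bit3=0, bit9=1 (has a 0) -> no
Op 6: insert elk -> sets bits 0 2 -> bits=1110100011
Op 7: query jay -> checks bit3=0, bit5=0, bit8=1 (has a 0) -> no
Query results in order: maybe maybe no no

Answer: maybe maybe no no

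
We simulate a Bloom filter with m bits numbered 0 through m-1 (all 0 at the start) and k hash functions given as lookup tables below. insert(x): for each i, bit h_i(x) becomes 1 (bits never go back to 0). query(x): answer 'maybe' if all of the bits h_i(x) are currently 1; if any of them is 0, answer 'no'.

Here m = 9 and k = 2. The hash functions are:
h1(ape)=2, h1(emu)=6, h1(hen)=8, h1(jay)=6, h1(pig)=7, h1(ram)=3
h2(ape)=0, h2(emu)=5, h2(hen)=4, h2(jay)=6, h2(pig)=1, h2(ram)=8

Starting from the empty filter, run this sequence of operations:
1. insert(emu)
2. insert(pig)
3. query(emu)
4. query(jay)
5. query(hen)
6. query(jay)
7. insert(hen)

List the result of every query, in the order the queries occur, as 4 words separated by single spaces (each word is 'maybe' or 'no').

Answer: maybe maybe no maybe

Derivation:
Start: bits=000000000
Op 1: insert emu -> sets bits 5 6 -> bits=000001100
Op 2: insert pig -> sets bits 1 7 -> bits=010001110
Op 3: query emu -> checks bit5=1, bit6=1 (all 1) -> maybe
Op 4: query jay -> checks bit6=1 (all 1) -> maybe
Op 5: query hen -> checks bit4=0, bit8=0 (has a 0) -> no
Op 6: query jay -> checks bit6=1 (all 1) -> maybe
Op 7: insert hen -> sets bits 4 8 -> bits=010011111
Query results in order: maybe maybe no maybe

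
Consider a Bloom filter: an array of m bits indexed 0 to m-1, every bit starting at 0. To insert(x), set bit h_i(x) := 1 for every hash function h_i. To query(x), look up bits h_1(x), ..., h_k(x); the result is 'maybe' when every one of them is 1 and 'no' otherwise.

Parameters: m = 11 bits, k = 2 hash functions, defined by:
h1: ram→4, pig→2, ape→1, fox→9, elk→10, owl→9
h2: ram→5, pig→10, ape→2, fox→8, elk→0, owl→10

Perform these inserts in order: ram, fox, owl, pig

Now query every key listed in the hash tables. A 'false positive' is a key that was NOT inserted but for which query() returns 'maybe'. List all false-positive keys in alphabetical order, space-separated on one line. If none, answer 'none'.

Start: bits=00000000000
After insert 'ram': sets bits 4 5 -> bits=00001100000
After insert 'fox': sets bits 8 9 -> bits=00001100110
After insert 'owl': sets bits 9 10 -> bits=00001100111
After insert 'pig': sets bits 2 10 -> bits=00101100111
Not inserted: ape elk — query each against bits=00101100111:
query ape: checks bit1=0, bit2=1 (has a 0) -> no => not a false positive
query elk: checks bit0=0, bit10=1 (has a 0) -> no => not a false positive
False positives (alphabetical): none

Answer: none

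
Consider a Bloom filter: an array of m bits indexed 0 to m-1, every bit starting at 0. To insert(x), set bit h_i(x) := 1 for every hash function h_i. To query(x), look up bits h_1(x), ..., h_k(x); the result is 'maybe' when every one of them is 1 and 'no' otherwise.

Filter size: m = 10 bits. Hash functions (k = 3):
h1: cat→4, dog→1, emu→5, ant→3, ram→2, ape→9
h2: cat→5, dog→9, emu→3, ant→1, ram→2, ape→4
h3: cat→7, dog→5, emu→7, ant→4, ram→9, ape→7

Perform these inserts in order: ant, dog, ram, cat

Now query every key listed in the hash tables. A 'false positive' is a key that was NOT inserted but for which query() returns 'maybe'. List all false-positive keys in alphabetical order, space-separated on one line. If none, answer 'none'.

Start: bits=0000000000
After insert 'ant': sets bits 1 3 4 -> bits=0101100000
After insert 'dog': sets bits 1 5 9 -> bits=0101110001
After insert 'ram': sets bits 2 9 -> bits=0111110001
After insert 'cat': sets bits 4 5 7 -> bits=0111110101
Not inserted: ape emu — query each against bits=0111110101:
query ape: checks bit4=1, bit7=1, bit9=1 (all 1) -> maybe => FALSE POSITIVE
query emu: checks bit3=1, bit5=1, bit7=1 (all 1) -> maybe => FALSE POSITIVE
False positives (alphabetical): ape emu

Answer: ape emu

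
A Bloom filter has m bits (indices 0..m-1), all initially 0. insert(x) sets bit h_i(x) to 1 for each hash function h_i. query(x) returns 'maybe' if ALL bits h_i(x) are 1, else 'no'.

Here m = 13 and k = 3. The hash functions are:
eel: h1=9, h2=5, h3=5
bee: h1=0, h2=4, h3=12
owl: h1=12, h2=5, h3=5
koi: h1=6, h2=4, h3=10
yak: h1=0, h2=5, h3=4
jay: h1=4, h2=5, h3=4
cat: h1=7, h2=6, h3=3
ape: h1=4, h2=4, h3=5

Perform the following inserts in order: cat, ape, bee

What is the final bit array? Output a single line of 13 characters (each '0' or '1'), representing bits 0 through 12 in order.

Answer: 1001111100001

Derivation:
Start: bits=0000000000000
After insert 'cat': sets bits 3 6 7 -> bits=0001001100000
After insert 'ape': sets bits 4 5 -> bits=0001111100000
After insert 'bee': sets bits 0 4 12 -> bits=1001111100001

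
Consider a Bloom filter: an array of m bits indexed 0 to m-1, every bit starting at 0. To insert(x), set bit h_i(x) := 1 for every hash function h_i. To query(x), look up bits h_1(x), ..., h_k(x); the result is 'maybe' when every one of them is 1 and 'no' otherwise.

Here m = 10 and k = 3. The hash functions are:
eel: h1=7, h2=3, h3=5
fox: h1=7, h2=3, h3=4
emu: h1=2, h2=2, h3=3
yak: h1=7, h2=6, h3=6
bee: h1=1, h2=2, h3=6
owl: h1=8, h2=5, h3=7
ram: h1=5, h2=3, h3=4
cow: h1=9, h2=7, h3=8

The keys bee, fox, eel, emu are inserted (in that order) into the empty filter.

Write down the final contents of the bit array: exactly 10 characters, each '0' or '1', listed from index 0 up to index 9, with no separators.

Start: bits=0000000000
After insert 'bee': sets bits 1 2 6 -> bits=0110001000
After insert 'fox': sets bits 3 4 7 -> bits=0111101100
After insert 'eel': sets bits 3 5 7 -> bits=0111111100
After insert 'emu': sets bits 2 3 -> bits=0111111100

Answer: 0111111100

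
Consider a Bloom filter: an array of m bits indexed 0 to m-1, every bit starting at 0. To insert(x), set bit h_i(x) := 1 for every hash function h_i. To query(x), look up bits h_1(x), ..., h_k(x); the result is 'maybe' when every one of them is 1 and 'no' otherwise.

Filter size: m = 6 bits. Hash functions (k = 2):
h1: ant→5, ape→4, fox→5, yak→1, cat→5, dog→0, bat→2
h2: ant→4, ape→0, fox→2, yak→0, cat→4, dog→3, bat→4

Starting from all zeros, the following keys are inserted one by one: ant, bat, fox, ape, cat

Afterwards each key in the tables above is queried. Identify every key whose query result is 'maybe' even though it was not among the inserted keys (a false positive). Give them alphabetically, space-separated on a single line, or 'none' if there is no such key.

Answer: none

Derivation:
Start: bits=000000
After insert 'ant': sets bits 4 5 -> bits=000011
After insert 'bat': sets bits 2 4 -> bits=001011
After insert 'fox': sets bits 2 5 -> bits=001011
After insert 'ape': sets bits 0 4 -> bits=101011
After insert 'cat': sets bits 4 5 -> bits=101011
Not inserted: dog yak — query each against bits=101011:
query dog: checks bit0=1, bit3=0 (has a 0) -> no => not a false positive
query yak: checks bit0=1, bit1=0 (has a 0) -> no => not a false positive
False positives (alphabetical): none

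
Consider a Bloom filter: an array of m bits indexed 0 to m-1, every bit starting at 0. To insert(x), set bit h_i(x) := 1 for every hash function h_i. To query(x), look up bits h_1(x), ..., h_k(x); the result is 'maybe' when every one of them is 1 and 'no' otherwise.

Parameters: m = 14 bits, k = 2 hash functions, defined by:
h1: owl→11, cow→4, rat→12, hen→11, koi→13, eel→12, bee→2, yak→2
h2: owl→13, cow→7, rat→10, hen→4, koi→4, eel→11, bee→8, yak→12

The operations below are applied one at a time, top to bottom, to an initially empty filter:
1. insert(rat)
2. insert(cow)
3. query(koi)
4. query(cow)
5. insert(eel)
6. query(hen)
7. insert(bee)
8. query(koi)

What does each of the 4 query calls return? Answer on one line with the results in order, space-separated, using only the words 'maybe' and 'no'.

Answer: no maybe maybe no

Derivation:
Start: bits=00000000000000
Op 1: insert rat -> sets bits 10 12 -> bits=00000000001010
Op 2: insert cow -> sets bits 4 7 -> bits=00001001001010
Op 3: query koi -> checks bit4=1, bit13=0 (has a 0) -> no
Op 4: query cow -> checks bit4=1, bit7=1 (all 1) -> maybe
Op 5: insert eel -> sets bits 11 12 -> bits=00001001001110
Op 6: query hen -> checks bit4=1, bit11=1 (all 1) -> maybe
Op 7: insert bee -> sets bits 2 8 -> bits=00101001101110
Op 8: query koi -> checks bit4=1, bit13=0 (has a 0) -> no
Query results in order: no maybe maybe no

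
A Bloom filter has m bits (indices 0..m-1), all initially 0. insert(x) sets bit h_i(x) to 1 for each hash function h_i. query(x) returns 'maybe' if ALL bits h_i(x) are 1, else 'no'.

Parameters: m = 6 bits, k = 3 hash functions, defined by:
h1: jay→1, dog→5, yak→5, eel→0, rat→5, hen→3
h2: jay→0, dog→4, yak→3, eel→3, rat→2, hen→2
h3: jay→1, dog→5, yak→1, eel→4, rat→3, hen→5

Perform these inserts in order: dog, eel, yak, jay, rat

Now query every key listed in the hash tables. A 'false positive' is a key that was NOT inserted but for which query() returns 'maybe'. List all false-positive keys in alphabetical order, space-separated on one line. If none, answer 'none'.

Start: bits=000000
After insert 'dog': sets bits 4 5 -> bits=000011
After insert 'eel': sets bits 0 3 4 -> bits=100111
After insert 'yak': sets bits 1 3 5 -> bits=110111
After insert 'jay': sets bits 0 1 -> bits=110111
After insert 'rat': sets bits 2 3 5 -> bits=111111
Not inserted: hen — query each against bits=111111:
query hen: checks bit2=1, bit3=1, bit5=1 (all 1) -> maybe => FALSE POSITIVE
False positives (alphabetical): hen

Answer: hen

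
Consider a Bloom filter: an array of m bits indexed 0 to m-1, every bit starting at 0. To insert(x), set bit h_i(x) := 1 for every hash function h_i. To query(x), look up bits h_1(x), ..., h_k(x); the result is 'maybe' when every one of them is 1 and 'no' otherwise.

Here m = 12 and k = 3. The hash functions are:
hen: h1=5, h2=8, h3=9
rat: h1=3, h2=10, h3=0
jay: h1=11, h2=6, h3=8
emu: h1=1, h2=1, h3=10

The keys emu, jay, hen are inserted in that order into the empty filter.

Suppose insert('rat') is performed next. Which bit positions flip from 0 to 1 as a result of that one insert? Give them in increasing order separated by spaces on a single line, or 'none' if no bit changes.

Answer: 0 3

Derivation:
Start: bits=000000000000
After insert 'emu': sets bits 1 10 -> bits=010000000010
After insert 'jay': sets bits 6 8 11 -> bits=010000101011
After insert 'hen': sets bits 5 8 9 -> bits=010001101111
insert 'rat' would touch bits 0 3 10; currently bit0=0, bit3=0, bit10=1
Bits that are 0 among those (would change 0->1): 0 3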